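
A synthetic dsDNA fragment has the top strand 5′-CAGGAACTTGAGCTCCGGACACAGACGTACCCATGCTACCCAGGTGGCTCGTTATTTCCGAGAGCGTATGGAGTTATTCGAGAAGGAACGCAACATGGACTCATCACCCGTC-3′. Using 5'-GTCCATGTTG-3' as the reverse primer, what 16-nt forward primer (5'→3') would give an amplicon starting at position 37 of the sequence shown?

5'-TACCCAGGTGGCTCGT-3'

The reverse primer's reverse complement CAACATGGAC matches the template at positions 91–100; the product starts at position 37.
The forward primer is identical to the top strand over positions 37–52: TACCCAGGTGGCTCGT.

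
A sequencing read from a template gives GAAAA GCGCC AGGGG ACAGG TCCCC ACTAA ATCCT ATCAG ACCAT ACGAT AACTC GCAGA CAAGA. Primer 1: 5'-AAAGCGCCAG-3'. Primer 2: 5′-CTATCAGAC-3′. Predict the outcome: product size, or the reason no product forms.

Primer 1 (AAAGCGCCAG) matches the top strand at positions 3–12 (3' end points downstream).
Primer 2 (CTATCAGAC) also matches the top strand directly, at positions 34–42 — its reverse complement GTCTGATAG is not present.
Both primers anneal to the bottom strand with 3' ends pointing the same way, so neither can prime synthesis back toward the other.

No product — both primers anneal to the same strand and extend in the same direction.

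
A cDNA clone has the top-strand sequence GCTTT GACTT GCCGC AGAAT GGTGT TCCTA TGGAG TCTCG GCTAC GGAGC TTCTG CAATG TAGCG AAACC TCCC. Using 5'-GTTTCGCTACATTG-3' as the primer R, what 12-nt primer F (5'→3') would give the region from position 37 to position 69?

The reverse primer's reverse complement CAATGTAGCGAAAC matches the template at positions 56–69; the product starts at position 37.
The forward primer is identical to the top strand over positions 37–48: CTCGGCTACGGA.

5'-CTCGGCTACGGA-3'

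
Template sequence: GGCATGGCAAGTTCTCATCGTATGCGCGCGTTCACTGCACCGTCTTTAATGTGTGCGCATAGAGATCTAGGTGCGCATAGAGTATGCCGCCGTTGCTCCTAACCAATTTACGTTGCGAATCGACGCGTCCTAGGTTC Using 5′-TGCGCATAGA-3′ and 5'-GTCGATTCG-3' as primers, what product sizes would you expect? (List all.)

The forward primer TGCGCATAGA matches the top strand at positions 54–63, 72–81.
The reverse primer's reverse complement is CGAATCGAC, matching at positions 116–124.
Each forward site pairs with the reverse site to give a product ending at position 124: sizes 71, 53 bp.

71 bp, 53 bp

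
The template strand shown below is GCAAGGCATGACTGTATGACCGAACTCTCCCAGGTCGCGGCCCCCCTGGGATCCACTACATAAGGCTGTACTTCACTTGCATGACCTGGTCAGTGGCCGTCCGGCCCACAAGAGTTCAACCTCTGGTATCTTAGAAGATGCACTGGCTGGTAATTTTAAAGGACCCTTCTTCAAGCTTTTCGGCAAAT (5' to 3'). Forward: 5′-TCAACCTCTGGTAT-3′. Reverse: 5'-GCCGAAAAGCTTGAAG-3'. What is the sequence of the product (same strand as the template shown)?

5'-TCAACCTCTGGTATCTTAGAAGATGCACTGGCTGGTAATTTTAAAGGACCCTTCTTCAAGCTTTTCGGC-3'

Scanning the template, TCAACCTCTGGTAT occurs at positions 116–129; this primer anneals to the bottom strand there with its 3' end pointing downstream.
The reverse primer's reverse complement is CTTCAAGCTTTTCGGC, which matches the template at positions 169–184.
The product is the template from position 116 through 184 (69 bp).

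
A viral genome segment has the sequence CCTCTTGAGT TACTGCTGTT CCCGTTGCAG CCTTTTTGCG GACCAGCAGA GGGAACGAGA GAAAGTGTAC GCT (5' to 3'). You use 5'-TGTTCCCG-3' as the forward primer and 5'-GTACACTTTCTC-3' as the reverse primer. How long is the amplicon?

54 bp

The forward primer matches the template at positions 17–24.
The reverse primer's reverse complement is GAGAAAGTGTAC, which matches the template at positions 59–70.
Amplicon spans positions 17–70: 54 bp.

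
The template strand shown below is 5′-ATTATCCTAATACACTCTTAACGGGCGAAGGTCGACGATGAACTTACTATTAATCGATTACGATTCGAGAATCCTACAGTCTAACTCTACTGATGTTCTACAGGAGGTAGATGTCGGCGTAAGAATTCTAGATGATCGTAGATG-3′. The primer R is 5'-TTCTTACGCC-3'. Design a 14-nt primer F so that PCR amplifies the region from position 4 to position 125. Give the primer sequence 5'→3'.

The reverse primer's reverse complement GGCGTAAGAA matches the template at positions 116–125; the product starts at position 4.
The forward primer is identical to the top strand over positions 4–17: ATCCTAATACACTC.

5'-ATCCTAATACACTC-3'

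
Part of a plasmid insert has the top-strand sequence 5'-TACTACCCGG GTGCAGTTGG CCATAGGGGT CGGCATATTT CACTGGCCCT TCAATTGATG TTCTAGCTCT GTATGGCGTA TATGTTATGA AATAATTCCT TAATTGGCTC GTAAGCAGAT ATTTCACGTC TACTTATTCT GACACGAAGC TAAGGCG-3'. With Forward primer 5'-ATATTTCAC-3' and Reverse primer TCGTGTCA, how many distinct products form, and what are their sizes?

Two products: 113 bp, 29 bp

The forward primer ATATTTCAC matches the top strand at positions 35–43, 119–127.
The reverse primer's reverse complement is TGACACGA, matching at positions 140–147.
Each forward site pairs with the reverse site to give a product ending at position 147: sizes 113, 29 bp.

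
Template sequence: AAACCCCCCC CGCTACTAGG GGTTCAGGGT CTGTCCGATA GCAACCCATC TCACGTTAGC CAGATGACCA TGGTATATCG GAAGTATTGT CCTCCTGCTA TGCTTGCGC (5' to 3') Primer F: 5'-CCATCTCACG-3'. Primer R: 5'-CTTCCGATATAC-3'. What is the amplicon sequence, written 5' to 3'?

5'-CCATCTCACGTTAGCCAGATGACCATGGTATATCGGAAG-3'

The forward primer matches the template at positions 46–55.
Reverse complement of the reverse primer: GTATATCGGAAG. This occurs on the top strand at positions 73–84.
The product is the template from position 46 through 84 (39 bp).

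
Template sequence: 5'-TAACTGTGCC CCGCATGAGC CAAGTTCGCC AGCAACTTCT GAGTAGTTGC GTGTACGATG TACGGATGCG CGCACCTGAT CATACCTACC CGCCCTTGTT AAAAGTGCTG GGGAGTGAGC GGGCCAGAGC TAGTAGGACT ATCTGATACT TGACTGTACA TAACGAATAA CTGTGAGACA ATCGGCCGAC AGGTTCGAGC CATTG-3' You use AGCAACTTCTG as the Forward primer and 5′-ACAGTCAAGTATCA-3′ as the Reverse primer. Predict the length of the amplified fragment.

127 bp

Scanning the template, AGCAACTTCTG occurs at positions 31–41; this primer anneals to the bottom strand there with its 3' end pointing downstream.
The reverse primer's reverse complement is TGATACTTGACTGT, which matches the template at positions 144–157.
Amplicon spans positions 31–157: 127 bp.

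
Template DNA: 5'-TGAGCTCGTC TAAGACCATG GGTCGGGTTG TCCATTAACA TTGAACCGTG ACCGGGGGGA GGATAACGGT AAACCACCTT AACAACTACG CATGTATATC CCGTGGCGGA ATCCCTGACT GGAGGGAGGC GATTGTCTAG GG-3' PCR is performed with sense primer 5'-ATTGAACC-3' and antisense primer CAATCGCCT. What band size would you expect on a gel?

96 bp

Scanning the template, ATTGAACC occurs at positions 40–47; this primer anneals to the bottom strand there with its 3' end pointing downstream.
Taking the reverse complement of CAATCGCCT gives AGGCGATTG, found at positions 127–135 on the template; the primer anneals here to the top strand with its 3' end pointing upstream.
Amplicon spans positions 40–135: 96 bp.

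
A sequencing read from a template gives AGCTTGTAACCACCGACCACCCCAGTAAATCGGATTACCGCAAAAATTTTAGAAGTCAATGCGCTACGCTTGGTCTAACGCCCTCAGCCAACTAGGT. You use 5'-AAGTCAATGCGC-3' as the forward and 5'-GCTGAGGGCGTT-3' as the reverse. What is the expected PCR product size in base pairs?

Forward primer AAGTCAATGCGC is found on the top strand at positions 53–64.
The reverse primer's reverse complement is AACGCCCTCAGC, which matches the template at positions 77–88.
Product length = (reverse-primer end) − (forward-primer start) + 1 = 88 − 53 + 1 = 36 bp.

36 bp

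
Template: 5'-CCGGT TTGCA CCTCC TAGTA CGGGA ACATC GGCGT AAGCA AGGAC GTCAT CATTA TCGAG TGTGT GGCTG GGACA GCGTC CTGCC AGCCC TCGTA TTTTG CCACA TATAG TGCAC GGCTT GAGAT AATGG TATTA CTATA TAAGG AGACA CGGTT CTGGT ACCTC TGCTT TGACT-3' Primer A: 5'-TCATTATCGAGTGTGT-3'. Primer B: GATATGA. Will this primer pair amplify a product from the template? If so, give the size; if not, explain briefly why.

No product — primer B has no binding site in the template.

Primer B (GATATGA) does not match the top strand, and its reverse complement TCATATC does not match either.
With no annealing site for primer B, no amplification occurs.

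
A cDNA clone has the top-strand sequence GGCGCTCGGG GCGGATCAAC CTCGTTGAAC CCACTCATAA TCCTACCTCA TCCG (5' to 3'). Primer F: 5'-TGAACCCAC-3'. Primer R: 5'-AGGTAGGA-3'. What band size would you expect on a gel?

23 bp

Forward primer TGAACCCAC is found on the top strand at positions 26–34.
Taking the reverse complement of AGGTAGGA gives TCCTACCT, found at positions 41–48 on the template; the primer anneals here to the top strand with its 3' end pointing upstream.
Product length = (reverse-primer end) − (forward-primer start) + 1 = 48 − 26 + 1 = 23 bp.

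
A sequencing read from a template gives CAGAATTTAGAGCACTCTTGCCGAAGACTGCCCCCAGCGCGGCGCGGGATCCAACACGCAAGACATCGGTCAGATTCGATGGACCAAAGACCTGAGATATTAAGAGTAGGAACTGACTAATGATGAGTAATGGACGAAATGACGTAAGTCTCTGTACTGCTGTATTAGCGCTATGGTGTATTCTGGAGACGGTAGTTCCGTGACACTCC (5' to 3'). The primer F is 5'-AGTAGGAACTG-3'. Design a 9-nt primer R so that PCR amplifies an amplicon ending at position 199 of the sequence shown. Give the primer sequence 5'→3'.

5'-GGAACTACC-3'

The forward primer binds at positions 105–115; the product's 3' end on the top strand is position 199.
The reverse primer anneals to the top strand over positions 191–199, i.e. to GGTAGTTCC.
Its sequence written 5'→3' is the reverse complement: GGAACTACC.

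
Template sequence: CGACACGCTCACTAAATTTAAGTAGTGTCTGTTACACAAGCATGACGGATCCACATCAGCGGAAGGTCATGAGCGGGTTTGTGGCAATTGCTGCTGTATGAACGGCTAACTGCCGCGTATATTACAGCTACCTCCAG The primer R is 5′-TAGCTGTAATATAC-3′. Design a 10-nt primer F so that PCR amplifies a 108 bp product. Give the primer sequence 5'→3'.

The reverse primer's reverse complement GTATATTACAGCTA matches the template at positions 117–130, so the product ends at position 130.
A 108 bp product then starts at position 130 − 108 + 1 = 23.
The forward primer is identical to the top strand there: TAGTGTCTGT.

5'-TAGTGTCTGT-3'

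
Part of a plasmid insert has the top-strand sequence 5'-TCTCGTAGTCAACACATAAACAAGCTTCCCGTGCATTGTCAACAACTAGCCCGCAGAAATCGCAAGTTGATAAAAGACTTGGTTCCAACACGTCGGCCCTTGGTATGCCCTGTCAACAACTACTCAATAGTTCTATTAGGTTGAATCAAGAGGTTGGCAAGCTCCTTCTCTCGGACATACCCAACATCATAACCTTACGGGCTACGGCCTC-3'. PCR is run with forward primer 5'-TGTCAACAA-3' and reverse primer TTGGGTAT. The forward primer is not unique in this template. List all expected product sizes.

The forward primer TGTCAACAA matches the top strand at positions 37–45, 111–119.
The reverse primer's reverse complement is ATACCCAA, matching at positions 177–184.
Each forward site pairs with the reverse site to give a product ending at position 184: sizes 148, 74 bp.

148 bp, 74 bp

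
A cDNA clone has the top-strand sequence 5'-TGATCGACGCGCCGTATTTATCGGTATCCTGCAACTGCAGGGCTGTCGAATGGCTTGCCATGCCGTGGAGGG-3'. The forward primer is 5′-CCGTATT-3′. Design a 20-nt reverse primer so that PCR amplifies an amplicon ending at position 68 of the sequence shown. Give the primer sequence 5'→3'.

The forward primer binds at positions 12–18; the product's 3' end on the top strand is position 68.
The reverse primer anneals to the top strand over positions 49–68, i.e. to AATGGCTTGCCATGCCGTGG.
Its sequence written 5'→3' is the reverse complement: CCACGGCATGGCAAGCCATT.

5'-CCACGGCATGGCAAGCCATT-3'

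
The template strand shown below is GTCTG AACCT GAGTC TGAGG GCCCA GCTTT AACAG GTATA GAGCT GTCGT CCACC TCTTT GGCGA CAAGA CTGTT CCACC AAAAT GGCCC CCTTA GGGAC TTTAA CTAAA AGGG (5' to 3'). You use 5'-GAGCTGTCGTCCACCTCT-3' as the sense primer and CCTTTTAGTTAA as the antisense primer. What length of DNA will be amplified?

The forward primer matches the template at positions 41–58.
The reverse primer's reverse complement is TTAACTAAAAGG, which matches the template at positions 102–113.
The product runs from position 41 to position 113, so its length is 113 − 41 + 1 = 73 bp.

73 bp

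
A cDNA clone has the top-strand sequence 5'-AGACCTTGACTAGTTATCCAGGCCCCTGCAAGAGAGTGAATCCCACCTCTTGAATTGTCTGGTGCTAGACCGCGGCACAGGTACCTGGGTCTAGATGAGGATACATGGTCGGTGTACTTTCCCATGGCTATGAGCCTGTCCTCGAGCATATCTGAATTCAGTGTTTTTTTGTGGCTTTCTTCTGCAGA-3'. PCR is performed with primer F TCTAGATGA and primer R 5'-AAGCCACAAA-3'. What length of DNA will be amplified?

The forward primer matches the template at positions 90–98.
Reverse complement of the reverse primer: TTTGTGGCTT. This occurs on the top strand at positions 168–177.
Product length = (reverse-primer end) − (forward-primer start) + 1 = 177 − 90 + 1 = 88 bp.

88 bp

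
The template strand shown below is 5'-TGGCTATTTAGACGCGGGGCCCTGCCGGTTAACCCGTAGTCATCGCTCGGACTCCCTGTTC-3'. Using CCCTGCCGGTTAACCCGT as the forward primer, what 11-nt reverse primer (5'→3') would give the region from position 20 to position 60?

The product's 3' end on the top strand is position 60.
The reverse primer anneals to the top strand over positions 50–60, i.e. to GACTCCCTGTT.
Its sequence written 5'→3' is the reverse complement: AACAGGGAGTC.

5'-AACAGGGAGTC-3'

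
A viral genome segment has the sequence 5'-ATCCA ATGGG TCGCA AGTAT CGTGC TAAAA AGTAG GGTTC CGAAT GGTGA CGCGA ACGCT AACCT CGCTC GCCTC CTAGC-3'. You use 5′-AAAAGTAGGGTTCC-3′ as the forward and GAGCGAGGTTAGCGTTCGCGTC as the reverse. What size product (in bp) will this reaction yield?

43 bp

Forward primer AAAAGTAGGGTTCC is found on the top strand at positions 28–41.
Reverse complement of the reverse primer: GACGCGAACGCTAACCTCGCTC. This occurs on the top strand at positions 49–70.
Amplicon spans positions 28–70: 43 bp.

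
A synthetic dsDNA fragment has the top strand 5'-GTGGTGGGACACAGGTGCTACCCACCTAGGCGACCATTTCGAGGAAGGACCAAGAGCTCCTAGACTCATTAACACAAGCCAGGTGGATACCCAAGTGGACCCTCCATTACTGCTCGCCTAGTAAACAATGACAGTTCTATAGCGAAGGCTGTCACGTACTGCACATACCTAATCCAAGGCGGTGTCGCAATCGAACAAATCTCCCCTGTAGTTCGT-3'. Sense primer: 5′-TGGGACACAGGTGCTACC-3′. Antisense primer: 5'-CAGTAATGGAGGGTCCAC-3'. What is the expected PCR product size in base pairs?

The forward primer matches the template at positions 5–22.
The reverse primer's reverse complement is GTGGACCCTCCATTACTG, which matches the template at positions 95–112.
Amplicon spans positions 5–112: 108 bp.

108 bp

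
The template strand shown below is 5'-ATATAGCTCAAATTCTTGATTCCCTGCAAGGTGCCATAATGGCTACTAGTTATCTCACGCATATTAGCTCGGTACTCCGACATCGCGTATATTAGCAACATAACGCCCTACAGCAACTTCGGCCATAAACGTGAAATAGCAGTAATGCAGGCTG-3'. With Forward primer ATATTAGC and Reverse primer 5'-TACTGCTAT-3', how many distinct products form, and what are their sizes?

The forward primer ATATTAGC matches the top strand at positions 61–68, 89–96.
The reverse primer's reverse complement is ATAGCAGTA, matching at positions 136–144.
Each forward site pairs with the reverse site to give a product ending at position 144: sizes 84, 56 bp.

Two products: 84 bp, 56 bp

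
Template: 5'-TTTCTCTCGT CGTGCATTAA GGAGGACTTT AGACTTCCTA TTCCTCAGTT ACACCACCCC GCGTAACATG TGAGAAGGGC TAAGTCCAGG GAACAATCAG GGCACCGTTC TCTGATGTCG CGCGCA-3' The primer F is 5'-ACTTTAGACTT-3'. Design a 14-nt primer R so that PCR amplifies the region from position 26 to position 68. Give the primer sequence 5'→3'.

The product's 3' end on the top strand is position 68.
The reverse primer anneals to the top strand over positions 55–68, i.e. to CACCCCGCGTAACA.
Its sequence written 5'→3' is the reverse complement: TGTTACGCGGGGTG.

5'-TGTTACGCGGGGTG-3'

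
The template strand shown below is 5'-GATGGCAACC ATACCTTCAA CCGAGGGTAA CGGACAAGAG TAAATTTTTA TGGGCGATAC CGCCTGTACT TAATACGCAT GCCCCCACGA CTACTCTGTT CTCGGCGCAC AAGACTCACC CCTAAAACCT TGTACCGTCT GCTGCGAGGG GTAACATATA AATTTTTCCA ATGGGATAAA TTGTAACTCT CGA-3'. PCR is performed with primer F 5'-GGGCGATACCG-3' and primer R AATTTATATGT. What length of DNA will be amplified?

113 bp

Forward primer GGGCGATACCG is found on the top strand at positions 52–62.
Taking the reverse complement of AATTTATATGT gives ACATATAAATT, found at positions 154–164 on the template; the primer anneals here to the top strand with its 3' end pointing upstream.
The product runs from position 52 to position 164, so its length is 164 − 52 + 1 = 113 bp.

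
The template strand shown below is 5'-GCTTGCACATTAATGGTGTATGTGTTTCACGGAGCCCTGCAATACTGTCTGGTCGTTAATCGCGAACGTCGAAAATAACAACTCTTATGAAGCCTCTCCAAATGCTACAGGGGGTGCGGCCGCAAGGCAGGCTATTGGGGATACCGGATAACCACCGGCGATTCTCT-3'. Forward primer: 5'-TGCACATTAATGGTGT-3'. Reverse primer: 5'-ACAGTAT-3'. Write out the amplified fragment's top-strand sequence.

Scanning the template, TGCACATTAATGGTGT occurs at positions 4–19; this primer anneals to the bottom strand there with its 3' end pointing downstream.
Taking the reverse complement of ACAGTAT gives ATACTGT, found at positions 42–48 on the template; the primer anneals here to the top strand with its 3' end pointing upstream.
The product is the template from position 4 through 48 (45 bp).

5'-TGCACATTAATGGTGTATGTGTTTCACGGAGCCCTGCAATACTGT-3'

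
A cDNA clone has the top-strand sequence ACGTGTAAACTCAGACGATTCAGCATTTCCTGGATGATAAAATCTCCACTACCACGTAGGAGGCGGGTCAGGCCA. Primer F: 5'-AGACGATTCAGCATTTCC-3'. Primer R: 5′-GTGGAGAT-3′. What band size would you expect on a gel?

Scanning the template, AGACGATTCAGCATTTCC occurs at positions 13–30; this primer anneals to the bottom strand there with its 3' end pointing downstream.
Taking the reverse complement of GTGGAGAT gives ATCTCCAC, found at positions 42–49 on the template; the primer anneals here to the top strand with its 3' end pointing upstream.
The product runs from position 13 to position 49, so its length is 49 − 13 + 1 = 37 bp.

37 bp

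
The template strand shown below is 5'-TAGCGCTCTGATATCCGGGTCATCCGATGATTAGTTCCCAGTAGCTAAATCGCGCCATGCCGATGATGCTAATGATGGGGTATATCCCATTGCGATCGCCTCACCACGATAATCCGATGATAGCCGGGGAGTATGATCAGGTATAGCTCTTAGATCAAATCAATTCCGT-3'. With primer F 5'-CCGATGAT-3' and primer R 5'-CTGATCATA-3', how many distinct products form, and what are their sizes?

The forward primer CCGATGAT matches the top strand at positions 24–31, 60–67, 114–121.
The reverse primer's reverse complement is TATGATCAG, matching at positions 132–140.
Each forward site pairs with the reverse site to give a product ending at position 140: sizes 117, 81, 27 bp.

Three products: 117 bp, 81 bp, 27 bp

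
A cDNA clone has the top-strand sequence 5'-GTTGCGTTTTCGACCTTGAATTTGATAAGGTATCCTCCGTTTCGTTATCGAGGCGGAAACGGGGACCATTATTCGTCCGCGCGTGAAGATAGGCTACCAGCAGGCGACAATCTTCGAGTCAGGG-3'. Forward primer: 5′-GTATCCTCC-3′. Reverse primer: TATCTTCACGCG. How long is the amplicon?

The forward primer matches the template at positions 30–38.
Taking the reverse complement of TATCTTCACGCG gives CGCGTGAAGATA, found at positions 80–91 on the template; the primer anneals here to the top strand with its 3' end pointing upstream.
The product runs from position 30 to position 91, so its length is 91 − 30 + 1 = 62 bp.

62 bp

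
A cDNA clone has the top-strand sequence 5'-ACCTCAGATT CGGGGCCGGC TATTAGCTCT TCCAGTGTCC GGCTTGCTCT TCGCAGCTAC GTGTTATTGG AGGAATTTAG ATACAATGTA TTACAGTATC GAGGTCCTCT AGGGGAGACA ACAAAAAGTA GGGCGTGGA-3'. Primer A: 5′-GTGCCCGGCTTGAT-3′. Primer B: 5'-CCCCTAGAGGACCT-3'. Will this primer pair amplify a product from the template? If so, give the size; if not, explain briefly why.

Primer A (GTGCCCGGCTTGAT) does not match the top strand, and its reverse complement ATCAAGCCGGGCAC does not match either.
With no annealing site for primer A, no amplification occurs.

No product — primer A has no binding site in the template.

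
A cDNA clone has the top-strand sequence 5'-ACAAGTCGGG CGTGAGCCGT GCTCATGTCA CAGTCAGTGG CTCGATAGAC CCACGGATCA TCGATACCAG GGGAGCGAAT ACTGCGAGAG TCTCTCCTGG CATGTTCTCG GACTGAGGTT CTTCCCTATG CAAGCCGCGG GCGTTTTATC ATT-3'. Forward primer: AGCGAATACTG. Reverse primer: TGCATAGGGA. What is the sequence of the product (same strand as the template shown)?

5'-AGCGAATACTGCGAGAGTCTCTCCTGGCATGTTCTCGGACTGAGGTTCTTCCCTATGCA-3'

Forward primer AGCGAATACTG is found on the top strand at positions 74–84.
The reverse primer's reverse complement is TCCCTATGCA, which matches the template at positions 123–132.
The product is the template from position 74 through 132 (59 bp).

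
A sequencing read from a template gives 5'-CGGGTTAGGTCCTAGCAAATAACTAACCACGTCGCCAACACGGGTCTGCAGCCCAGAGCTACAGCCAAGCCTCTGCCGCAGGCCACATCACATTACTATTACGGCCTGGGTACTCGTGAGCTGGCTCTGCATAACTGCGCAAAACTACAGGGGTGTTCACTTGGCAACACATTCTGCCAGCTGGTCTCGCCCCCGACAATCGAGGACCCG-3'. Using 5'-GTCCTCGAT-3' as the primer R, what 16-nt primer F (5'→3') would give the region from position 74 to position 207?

5'-TGCCGCAGGCCACATC-3'

The reverse primer's reverse complement ATCGAGGAC matches the template at positions 199–207; the product starts at position 74.
The forward primer is identical to the top strand over positions 74–89: TGCCGCAGGCCACATC.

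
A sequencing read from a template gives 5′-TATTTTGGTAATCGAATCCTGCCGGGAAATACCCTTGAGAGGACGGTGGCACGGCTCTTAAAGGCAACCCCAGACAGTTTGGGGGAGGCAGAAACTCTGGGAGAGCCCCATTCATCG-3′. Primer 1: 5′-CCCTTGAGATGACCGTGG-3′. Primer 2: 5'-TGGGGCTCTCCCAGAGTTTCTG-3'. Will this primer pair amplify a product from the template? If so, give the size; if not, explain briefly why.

Primer 1 (CCCTTGAGATGACCGTGG) does not match the top strand, and its reverse complement CCACGGTCATCTCAAGGG does not match either.
With no annealing site for primer 1, no amplification occurs.

No product — primer 1 has no binding site in the template.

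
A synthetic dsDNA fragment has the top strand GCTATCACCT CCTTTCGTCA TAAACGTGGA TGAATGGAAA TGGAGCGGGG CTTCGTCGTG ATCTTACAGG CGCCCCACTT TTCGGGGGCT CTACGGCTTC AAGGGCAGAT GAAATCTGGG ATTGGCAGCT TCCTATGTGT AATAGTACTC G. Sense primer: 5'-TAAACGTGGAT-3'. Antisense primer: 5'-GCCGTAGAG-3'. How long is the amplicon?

77 bp

The forward primer matches the template at positions 21–31.
The reverse primer's reverse complement is CTCTACGGC, which matches the template at positions 89–97.
Amplicon spans positions 21–97: 77 bp.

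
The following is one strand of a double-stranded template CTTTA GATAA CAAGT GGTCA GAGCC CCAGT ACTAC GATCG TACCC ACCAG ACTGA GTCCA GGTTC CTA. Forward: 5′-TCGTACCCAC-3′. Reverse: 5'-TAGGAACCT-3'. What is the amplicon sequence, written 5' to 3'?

5'-TCGTACCCACCAGACTGAGTCCAGGTTCCTA-3'

Forward primer TCGTACCCAC is found on the top strand at positions 38–47.
Reverse complement of the reverse primer: AGGTTCCTA. This occurs on the top strand at positions 60–68.
The product is the template from position 38 through 68 (31 bp).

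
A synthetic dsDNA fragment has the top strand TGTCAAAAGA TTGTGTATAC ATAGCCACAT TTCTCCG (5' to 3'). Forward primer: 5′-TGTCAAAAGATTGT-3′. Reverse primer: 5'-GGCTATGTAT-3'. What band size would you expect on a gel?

Forward primer TGTCAAAAGATTGT is found on the top strand at positions 1–14.
The reverse primer's reverse complement is ATACATAGCC, which matches the template at positions 17–26.
The product runs from position 1 to position 26, so its length is 26 − 1 + 1 = 26 bp.

26 bp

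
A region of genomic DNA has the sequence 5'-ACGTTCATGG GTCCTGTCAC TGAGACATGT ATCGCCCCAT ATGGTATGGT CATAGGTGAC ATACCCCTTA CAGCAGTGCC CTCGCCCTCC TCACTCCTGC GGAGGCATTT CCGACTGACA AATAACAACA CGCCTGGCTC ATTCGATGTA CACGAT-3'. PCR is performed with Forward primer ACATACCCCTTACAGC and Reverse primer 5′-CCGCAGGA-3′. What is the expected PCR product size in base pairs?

44 bp

Forward primer ACATACCCCTTACAGC is found on the top strand at positions 59–74.
Taking the reverse complement of CCGCAGGA gives TCCTGCGG, found at positions 95–102 on the template; the primer anneals here to the top strand with its 3' end pointing upstream.
The product runs from position 59 to position 102, so its length is 102 − 59 + 1 = 44 bp.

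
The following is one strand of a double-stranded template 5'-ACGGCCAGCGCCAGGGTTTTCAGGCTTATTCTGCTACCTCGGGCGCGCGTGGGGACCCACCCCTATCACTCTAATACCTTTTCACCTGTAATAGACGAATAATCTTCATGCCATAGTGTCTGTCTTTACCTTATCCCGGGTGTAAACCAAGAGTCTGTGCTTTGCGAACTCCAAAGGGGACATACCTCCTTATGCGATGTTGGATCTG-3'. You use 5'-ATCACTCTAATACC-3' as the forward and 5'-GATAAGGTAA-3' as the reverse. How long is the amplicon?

71 bp

Scanning the template, ATCACTCTAATACC occurs at positions 65–78; this primer anneals to the bottom strand there with its 3' end pointing downstream.
The reverse primer's reverse complement is TTACCTTATC, which matches the template at positions 126–135.
The product runs from position 65 to position 135, so its length is 135 − 65 + 1 = 71 bp.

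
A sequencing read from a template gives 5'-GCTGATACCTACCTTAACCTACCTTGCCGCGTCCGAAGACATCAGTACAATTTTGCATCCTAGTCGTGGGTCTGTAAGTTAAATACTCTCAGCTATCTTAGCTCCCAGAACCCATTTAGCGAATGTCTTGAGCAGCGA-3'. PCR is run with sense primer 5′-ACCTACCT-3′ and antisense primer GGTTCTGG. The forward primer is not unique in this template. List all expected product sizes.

The forward primer ACCTACCT matches the top strand at positions 7–14, 17–24.
The reverse primer's reverse complement is CCAGAACC, matching at positions 105–112.
Each forward site pairs with the reverse site to give a product ending at position 112: sizes 106, 96 bp.

106 bp, 96 bp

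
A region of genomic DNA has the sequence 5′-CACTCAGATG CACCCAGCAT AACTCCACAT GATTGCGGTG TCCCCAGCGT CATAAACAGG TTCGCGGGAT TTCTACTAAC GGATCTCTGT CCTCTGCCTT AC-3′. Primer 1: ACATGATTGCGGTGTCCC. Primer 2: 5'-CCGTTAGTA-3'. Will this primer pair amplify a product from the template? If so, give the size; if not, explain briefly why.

Yes — a 56 bp product.

Primer 1 (ACATGATTGCGGTGTCCC) matches the top strand at positions 27–44; it acts as a forward primer.
Primer 2's reverse complement is TACTAACGG, matching the top strand at positions 74–82; it acts as a reverse primer.
The 3' ends face each other across positions 27–82, giving a 56 bp product.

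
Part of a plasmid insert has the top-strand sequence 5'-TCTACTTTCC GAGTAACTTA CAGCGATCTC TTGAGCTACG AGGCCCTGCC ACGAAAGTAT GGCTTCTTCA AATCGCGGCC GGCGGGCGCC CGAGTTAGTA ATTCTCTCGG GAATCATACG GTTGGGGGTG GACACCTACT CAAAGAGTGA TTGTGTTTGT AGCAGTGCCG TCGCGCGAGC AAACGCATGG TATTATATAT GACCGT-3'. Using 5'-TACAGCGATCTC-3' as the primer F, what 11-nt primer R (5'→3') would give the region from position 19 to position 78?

5'-CCGCGATTTGA-3'

The product's 3' end on the top strand is position 78.
The reverse primer anneals to the top strand over positions 68–78, i.e. to TCAAATCGCGG.
Its sequence written 5'→3' is the reverse complement: CCGCGATTTGA.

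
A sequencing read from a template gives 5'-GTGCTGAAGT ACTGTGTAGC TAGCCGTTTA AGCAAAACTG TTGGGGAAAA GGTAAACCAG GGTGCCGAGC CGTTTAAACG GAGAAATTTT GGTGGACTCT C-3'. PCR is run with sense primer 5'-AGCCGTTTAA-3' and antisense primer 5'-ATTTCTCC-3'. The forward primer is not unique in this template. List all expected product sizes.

66 bp, 20 bp

The forward primer AGCCGTTTAA matches the top strand at positions 22–31, 68–77.
The reverse primer's reverse complement is GGAGAAAT, matching at positions 80–87.
Each forward site pairs with the reverse site to give a product ending at position 87: sizes 66, 20 bp.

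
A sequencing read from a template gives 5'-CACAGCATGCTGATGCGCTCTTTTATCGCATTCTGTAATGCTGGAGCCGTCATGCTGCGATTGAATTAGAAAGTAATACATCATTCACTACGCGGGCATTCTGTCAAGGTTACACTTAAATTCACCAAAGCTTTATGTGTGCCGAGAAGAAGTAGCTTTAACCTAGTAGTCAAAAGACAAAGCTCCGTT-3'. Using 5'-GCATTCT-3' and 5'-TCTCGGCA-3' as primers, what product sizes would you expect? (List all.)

120 bp, 52 bp

The forward primer GCATTCT matches the top strand at positions 28–34, 96–102.
The reverse primer's reverse complement is TGCCGAGA, matching at positions 140–147.
Each forward site pairs with the reverse site to give a product ending at position 147: sizes 120, 52 bp.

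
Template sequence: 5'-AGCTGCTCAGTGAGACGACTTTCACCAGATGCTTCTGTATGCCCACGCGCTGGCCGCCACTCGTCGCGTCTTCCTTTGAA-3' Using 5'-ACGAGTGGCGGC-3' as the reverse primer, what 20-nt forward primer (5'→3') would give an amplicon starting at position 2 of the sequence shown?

The reverse primer's reverse complement GCCGCCACTCGT matches the template at positions 53–64; the product starts at position 2.
The forward primer is identical to the top strand over positions 2–21: GCTGCTCAGTGAGACGACTT.

5'-GCTGCTCAGTGAGACGACTT-3'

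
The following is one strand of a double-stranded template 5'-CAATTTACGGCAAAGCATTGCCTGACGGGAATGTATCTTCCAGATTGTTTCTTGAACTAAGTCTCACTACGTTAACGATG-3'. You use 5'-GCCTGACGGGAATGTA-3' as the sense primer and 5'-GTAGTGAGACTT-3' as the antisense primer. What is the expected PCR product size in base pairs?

51 bp

Scanning the template, GCCTGACGGGAATGTA occurs at positions 20–35; this primer anneals to the bottom strand there with its 3' end pointing downstream.
The reverse primer's reverse complement is AAGTCTCACTAC, which matches the template at positions 59–70.
Product length = (reverse-primer end) − (forward-primer start) + 1 = 70 − 20 + 1 = 51 bp.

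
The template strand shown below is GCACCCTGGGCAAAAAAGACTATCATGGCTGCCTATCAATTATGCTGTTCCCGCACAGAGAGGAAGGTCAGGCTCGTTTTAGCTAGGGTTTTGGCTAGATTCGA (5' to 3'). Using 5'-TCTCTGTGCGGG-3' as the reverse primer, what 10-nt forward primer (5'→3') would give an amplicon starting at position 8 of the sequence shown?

The reverse primer's reverse complement CCCGCACAGAGA matches the template at positions 50–61; the product starts at position 8.
The forward primer is identical to the top strand over positions 8–17: GGGCAAAAAA.

5'-GGGCAAAAAA-3'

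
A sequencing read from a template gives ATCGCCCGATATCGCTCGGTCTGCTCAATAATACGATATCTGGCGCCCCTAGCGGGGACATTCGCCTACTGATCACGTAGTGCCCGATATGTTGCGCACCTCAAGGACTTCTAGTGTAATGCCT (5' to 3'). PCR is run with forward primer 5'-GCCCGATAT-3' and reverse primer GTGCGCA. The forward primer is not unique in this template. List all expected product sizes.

96 bp, 18 bp

The forward primer GCCCGATAT matches the top strand at positions 4–12, 82–90.
The reverse primer's reverse complement is TGCGCAC, matching at positions 93–99.
Each forward site pairs with the reverse site to give a product ending at position 99: sizes 96, 18 bp.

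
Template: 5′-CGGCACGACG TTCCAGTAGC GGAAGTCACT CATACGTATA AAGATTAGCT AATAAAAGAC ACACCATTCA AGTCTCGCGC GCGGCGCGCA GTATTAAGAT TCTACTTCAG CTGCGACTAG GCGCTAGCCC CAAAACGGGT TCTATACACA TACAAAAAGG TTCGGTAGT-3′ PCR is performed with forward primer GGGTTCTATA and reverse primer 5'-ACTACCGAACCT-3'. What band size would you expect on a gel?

33 bp

Forward primer GGGTTCTATA is found on the top strand at positions 137–146.
Reverse complement of the reverse primer: AGGTTCGGTAGT. This occurs on the top strand at positions 158–169.
Product length = (reverse-primer end) − (forward-primer start) + 1 = 169 − 137 + 1 = 33 bp.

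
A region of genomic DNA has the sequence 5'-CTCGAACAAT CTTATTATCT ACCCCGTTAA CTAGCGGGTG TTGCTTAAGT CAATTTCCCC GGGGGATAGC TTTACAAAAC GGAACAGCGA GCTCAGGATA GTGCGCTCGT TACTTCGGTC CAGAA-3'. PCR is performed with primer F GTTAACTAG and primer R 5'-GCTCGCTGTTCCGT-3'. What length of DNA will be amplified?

67 bp

The forward primer matches the template at positions 26–34.
The reverse primer's reverse complement is ACGGAACAGCGAGC, which matches the template at positions 79–92.
The product runs from position 26 to position 92, so its length is 92 − 26 + 1 = 67 bp.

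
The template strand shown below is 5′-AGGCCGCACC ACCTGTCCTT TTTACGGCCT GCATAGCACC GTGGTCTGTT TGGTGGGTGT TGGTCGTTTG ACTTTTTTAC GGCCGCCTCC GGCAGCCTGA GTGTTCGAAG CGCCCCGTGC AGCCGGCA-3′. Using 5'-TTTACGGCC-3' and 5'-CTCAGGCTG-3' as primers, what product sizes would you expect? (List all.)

The forward primer TTTACGGCC matches the top strand at positions 21–29, 76–84.
The reverse primer's reverse complement is CAGCCTGAG, matching at positions 93–101.
Each forward site pairs with the reverse site to give a product ending at position 101: sizes 81, 26 bp.

81 bp, 26 bp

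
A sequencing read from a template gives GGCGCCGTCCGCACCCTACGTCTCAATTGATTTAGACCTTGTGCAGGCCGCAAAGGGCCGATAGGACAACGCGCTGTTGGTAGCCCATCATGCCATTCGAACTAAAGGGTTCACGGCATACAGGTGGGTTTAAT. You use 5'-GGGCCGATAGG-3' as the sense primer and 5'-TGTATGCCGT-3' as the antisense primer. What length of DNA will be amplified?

68 bp

Forward primer GGGCCGATAGG is found on the top strand at positions 55–65.
Reverse complement of the reverse primer: ACGGCATACA. This occurs on the top strand at positions 113–122.
Amplicon spans positions 55–122: 68 bp.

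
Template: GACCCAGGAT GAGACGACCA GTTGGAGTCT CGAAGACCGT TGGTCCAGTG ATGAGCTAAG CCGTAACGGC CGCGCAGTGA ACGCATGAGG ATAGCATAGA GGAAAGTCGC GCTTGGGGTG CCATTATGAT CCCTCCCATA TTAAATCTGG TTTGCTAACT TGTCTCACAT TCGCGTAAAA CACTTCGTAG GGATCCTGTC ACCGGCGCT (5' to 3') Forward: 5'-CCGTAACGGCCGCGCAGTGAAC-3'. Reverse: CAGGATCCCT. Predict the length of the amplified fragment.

138 bp

Scanning the template, CCGTAACGGCCGCGCAGTGAAC occurs at positions 61–82; this primer anneals to the bottom strand there with its 3' end pointing downstream.
The reverse primer's reverse complement is AGGGATCCTG, which matches the template at positions 189–198.
The product runs from position 61 to position 198, so its length is 198 − 61 + 1 = 138 bp.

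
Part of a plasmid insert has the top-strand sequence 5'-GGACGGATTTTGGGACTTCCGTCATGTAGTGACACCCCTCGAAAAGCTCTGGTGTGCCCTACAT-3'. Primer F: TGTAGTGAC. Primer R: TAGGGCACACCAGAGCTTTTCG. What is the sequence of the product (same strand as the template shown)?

5'-TGTAGTGACACCCCTCGAAAAGCTCTGGTGTGCCCTA-3'

The forward primer matches the template at positions 25–33.
The reverse primer's reverse complement is CGAAAAGCTCTGGTGTGCCCTA, which matches the template at positions 40–61.
The product is the template from position 25 through 61 (37 bp).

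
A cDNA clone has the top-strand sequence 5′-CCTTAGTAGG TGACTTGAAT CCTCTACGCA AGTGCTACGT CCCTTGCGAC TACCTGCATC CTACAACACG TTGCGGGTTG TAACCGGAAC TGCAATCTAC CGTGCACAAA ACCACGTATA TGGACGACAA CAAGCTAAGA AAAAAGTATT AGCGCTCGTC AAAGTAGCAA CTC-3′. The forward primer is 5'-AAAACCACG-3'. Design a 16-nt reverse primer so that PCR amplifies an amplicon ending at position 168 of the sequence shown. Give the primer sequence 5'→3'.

5'-GCTACTTTGACGAGCG-3'

The forward primer binds at positions 108–116; the product's 3' end on the top strand is position 168.
The reverse primer anneals to the top strand over positions 153–168, i.e. to CGCTCGTCAAAGTAGC.
Its sequence written 5'→3' is the reverse complement: GCTACTTTGACGAGCG.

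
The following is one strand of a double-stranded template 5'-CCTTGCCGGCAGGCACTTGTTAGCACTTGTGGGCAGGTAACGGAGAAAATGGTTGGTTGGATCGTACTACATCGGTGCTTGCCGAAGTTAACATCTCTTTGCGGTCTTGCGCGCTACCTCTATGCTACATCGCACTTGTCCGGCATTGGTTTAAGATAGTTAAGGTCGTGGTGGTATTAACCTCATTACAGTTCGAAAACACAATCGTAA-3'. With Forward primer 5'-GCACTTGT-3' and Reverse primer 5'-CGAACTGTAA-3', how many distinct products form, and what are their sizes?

Three products: 183 bp, 173 bp, 64 bp

The forward primer GCACTTGT matches the top strand at positions 13–20, 23–30, 132–139.
The reverse primer's reverse complement is TTACAGTTCG, matching at positions 186–195.
Each forward site pairs with the reverse site to give a product ending at position 195: sizes 183, 173, 64 bp.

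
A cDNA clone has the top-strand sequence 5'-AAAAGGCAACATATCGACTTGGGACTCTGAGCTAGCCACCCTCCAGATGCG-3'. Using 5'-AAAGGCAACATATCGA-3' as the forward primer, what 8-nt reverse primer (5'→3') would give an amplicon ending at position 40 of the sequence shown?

The forward primer binds at positions 2–17; the product's 3' end on the top strand is position 40.
The reverse primer anneals to the top strand over positions 33–40, i.e. to TAGCCACC.
Its sequence written 5'→3' is the reverse complement: GGTGGCTA.

5'-GGTGGCTA-3'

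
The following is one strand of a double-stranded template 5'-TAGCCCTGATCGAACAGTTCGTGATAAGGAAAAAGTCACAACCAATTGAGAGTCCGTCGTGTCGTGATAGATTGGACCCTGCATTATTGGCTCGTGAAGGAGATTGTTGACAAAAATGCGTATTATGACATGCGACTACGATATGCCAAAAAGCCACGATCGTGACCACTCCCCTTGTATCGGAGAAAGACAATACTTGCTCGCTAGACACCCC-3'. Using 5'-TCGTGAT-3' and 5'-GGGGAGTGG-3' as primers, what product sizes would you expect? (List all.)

The forward primer TCGTGAT matches the top strand at positions 19–25, 62–68.
The reverse primer's reverse complement is CCACTCCCC, matching at positions 166–174.
Each forward site pairs with the reverse site to give a product ending at position 174: sizes 156, 113 bp.

156 bp, 113 bp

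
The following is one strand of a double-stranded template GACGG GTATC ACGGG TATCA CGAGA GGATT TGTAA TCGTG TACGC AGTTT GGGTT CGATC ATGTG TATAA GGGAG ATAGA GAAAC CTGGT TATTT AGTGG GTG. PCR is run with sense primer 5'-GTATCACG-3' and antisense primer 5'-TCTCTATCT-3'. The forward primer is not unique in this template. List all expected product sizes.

The forward primer GTATCACG matches the top strand at positions 6–13, 15–22.
The reverse primer's reverse complement is AGATAGAGA, matching at positions 74–82.
Each forward site pairs with the reverse site to give a product ending at position 82: sizes 77, 68 bp.

77 bp, 68 bp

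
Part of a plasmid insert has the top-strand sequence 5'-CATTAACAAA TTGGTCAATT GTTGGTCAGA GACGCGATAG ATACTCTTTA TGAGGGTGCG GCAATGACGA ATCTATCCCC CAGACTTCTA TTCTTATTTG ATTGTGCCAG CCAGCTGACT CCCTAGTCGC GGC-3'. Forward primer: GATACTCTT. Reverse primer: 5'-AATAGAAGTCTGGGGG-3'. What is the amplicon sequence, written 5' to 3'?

5'-GATACTCTTTATGAGGGTGCGGCAATGACGAATCTATCCCCCAGACTTCTATT-3'

Forward primer GATACTCTT is found on the top strand at positions 40–48.
The reverse primer's reverse complement is CCCCCAGACTTCTATT, which matches the template at positions 77–92.
The product is the template from position 40 through 92 (53 bp).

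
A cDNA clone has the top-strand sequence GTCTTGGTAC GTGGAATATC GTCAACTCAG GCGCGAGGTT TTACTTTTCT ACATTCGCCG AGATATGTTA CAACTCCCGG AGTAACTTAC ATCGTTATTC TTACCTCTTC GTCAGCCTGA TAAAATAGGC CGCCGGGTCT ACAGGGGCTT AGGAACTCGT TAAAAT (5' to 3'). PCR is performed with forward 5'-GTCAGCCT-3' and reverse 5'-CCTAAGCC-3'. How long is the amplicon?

Forward primer GTCAGCCT is found on the top strand at positions 111–118.
The reverse primer's reverse complement is GGCTTAGG, which matches the template at positions 146–153.
Amplicon spans positions 111–153: 43 bp.

43 bp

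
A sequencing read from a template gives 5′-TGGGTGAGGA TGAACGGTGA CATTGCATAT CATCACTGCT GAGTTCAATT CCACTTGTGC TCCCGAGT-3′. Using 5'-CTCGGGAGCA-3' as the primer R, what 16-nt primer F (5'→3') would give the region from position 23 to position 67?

5'-TTGCATATCATCACTG-3'

The reverse primer's reverse complement TGCTCCCGAG matches the template at positions 58–67; the product starts at position 23.
The forward primer is identical to the top strand over positions 23–38: TTGCATATCATCACTG.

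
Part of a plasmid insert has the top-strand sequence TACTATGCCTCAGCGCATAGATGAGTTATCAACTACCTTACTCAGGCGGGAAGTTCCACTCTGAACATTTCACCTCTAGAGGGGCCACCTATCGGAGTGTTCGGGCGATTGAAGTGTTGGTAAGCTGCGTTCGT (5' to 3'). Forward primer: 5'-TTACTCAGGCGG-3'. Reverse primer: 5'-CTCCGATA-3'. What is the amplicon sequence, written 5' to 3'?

5'-TTACTCAGGCGGGAAGTTCCACTCTGAACATTTCACCTCTAGAGGGGCCACCTATCGGAG-3'

Scanning the template, TTACTCAGGCGG occurs at positions 38–49; this primer anneals to the bottom strand there with its 3' end pointing downstream.
Reverse complement of the reverse primer: TATCGGAG. This occurs on the top strand at positions 90–97.
The product is the template from position 38 through 97 (60 bp).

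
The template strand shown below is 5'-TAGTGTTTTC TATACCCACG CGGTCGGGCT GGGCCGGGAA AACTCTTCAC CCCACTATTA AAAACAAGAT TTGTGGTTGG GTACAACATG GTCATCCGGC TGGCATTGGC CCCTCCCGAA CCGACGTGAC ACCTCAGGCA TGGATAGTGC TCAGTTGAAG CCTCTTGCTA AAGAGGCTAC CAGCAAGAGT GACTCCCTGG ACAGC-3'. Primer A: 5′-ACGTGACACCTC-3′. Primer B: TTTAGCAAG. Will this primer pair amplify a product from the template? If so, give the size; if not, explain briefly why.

Primer A (ACGTGACACCTC) matches the top strand at positions 124–135; it acts as a forward primer.
Primer B's reverse complement is CTTGCTAAA, matching the top strand at positions 164–172; it acts as a reverse primer.
The 3' ends face each other across positions 124–172, giving a 49 bp product.

Yes — a 49 bp product.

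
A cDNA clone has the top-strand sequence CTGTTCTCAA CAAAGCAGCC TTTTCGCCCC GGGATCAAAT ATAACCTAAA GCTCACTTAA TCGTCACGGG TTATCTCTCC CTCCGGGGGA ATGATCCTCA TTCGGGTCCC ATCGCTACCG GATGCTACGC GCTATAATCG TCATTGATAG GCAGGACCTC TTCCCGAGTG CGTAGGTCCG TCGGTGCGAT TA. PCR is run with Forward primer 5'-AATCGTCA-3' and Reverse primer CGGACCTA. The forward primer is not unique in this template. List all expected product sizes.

The forward primer AATCGTCA matches the top strand at positions 59–66, 136–143.
The reverse primer's reverse complement is TAGGTCCG, matching at positions 173–180.
Each forward site pairs with the reverse site to give a product ending at position 180: sizes 122, 45 bp.

122 bp, 45 bp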